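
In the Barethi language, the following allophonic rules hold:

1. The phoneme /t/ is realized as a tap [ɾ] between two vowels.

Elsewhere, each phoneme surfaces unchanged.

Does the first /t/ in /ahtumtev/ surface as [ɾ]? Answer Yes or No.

/t/ — between /h/ and /u/; rule 1 does not apply here → [t].
The actual realization is [t], not [ɾ].

No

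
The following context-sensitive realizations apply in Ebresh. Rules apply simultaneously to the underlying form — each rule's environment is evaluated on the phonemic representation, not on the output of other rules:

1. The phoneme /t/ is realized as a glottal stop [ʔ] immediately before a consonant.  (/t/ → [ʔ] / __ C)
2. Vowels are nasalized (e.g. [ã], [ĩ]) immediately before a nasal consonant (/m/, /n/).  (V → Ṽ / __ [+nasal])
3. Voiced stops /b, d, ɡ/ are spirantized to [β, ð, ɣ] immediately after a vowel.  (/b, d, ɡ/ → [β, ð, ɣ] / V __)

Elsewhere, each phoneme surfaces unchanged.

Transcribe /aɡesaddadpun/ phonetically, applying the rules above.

/a/ (word-initial) fails the environment for rule 2, so it stays [a].
/ɡ/ (between /a/ and /e/) occurs immediately after a vowel → [ɣ] by rule 3.
/e/ (between /ɡ/ and /s/) fails the environment for rule 2, so it stays [e].
/s/ — not in any rule's target class → [s].
/a/ (between /s/ and /d/): rule 2 targets it, but not before a nasal consonant → unchanged [a].
/d/ meets the environment for rule 3 (immediately after a vowel) → [ð].
/d/ (between /d/ and /a/) fails the environment for rule 3, so it stays [d].
/a/ (between /d/ and /d/) is in the target of rule 2 but the environment (before a nasal consonant) is not met → [a].
/d/ (between /a/ and /p/): immediately after a vowel, so rule 3 applies → [ð].
/p/ (between /d/ and /u/) is unaffected → [p].
/u/ meets the environment for rule 2 (before a nasal consonant) → [ũ].
/n/ (word-final): no rule targets it → [n].

[aɣesaðdaðpũn]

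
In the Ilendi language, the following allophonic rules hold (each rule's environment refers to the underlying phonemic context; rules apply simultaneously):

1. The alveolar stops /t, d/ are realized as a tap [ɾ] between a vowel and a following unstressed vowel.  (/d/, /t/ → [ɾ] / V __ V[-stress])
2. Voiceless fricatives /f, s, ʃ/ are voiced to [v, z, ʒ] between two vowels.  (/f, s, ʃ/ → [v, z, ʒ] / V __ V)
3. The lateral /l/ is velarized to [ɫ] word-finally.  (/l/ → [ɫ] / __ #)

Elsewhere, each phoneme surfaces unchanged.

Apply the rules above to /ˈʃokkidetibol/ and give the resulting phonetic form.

[ˈʃokkiɾeɾiboɫ]

/ʃ/ (word-initial): rule 2 targets it, but not between two vowels → unchanged [ʃ].
/o/ — not in any rule's target class → [o].
/k/ — not in any rule's target class → [k].
/k/ — not in any rule's target class → [k].
/i/ — not in any rule's target class → [i].
/d/ — between /i/ and /e/, between a vowel and a following unstressed vowel — surfaces as [ɾ] (rule 1).
/e/ — not in any rule's target class → [e].
/t/ (between /e/ and /i/) occurs between a vowel and a following unstressed vowel → [ɾ] by rule 1.
/i/ stays [i].
/b/ (between /i/ and /o/): no rule targets it → [b].
/o/ — not in any rule's target class → [o].
Rule 3 applies to /l/ (word-final: word-finally) → [ɫ].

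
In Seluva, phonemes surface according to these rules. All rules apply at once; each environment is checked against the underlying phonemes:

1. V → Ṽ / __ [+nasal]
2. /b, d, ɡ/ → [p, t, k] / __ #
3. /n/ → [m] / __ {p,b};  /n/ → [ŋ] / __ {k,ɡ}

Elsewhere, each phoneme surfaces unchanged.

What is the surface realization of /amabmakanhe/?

[ãmabmakãnhe]

/a/ (word-initial): before a nasal consonant, so rule 1 applies → [ã].
/a/ (between /m/ and /b/) is in the target of rule 1 but the environment (before a nasal consonant) is not met → [a].
/b/ (between /a/ and /m/) is in the target of rule 2 but the environment (word-finally) is not met → [b].
/a/ (between /m/ and /k/) fails the environment for rule 1, so it stays [a].
/a/ — between /k/ and /n/, before a nasal consonant — surfaces as [ã] (rule 1).
/n/ (between /a/ and /h/) fails the environment for rule 3, so it stays [n].
/e/ (word-final) is in the target of rule 1 but the environment (before a nasal consonant) is not met → [e].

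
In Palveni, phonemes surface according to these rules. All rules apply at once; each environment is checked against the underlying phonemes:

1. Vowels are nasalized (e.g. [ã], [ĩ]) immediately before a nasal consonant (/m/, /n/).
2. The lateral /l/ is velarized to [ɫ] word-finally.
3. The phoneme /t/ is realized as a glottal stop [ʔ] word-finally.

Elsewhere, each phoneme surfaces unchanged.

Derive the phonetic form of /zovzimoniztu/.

[zovzĩmõniztu]

/z/ stays [z].
/o/ (between /z/ and /v/) is in the target of rule 1 but the environment (before a nasal consonant) is not met → [o].
/v/ stays [v].
/z/ — not in any rule's target class → [z].
Rule 1 applies to /i/ (between /z/ and /m/: before a nasal consonant) → [ĩ].
/m/ — not in any rule's target class → [m].
/o/ — between /m/ and /n/, before a nasal consonant — surfaces as [õ] (rule 1).
/n/ (between /o/ and /i/) is unaffected → [n].
/i/ (between /n/ and /z/) fails the environment for rule 1, so it stays [i].
/z/ — not in any rule's target class → [z].
/t/ (between /z/ and /u/) is in the target of rule 3 but the environment (word-finally) is not met → [t].
/u/ (word-final): rule 1 targets it, but not before a nasal consonant → unchanged [u].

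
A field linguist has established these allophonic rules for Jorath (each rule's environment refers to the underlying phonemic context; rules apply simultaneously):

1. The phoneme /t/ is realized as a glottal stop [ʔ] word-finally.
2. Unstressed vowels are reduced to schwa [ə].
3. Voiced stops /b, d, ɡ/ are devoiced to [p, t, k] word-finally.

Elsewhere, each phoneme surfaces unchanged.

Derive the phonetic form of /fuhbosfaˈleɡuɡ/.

[fəhbəsfəˈleɡək]

/f/ (word-initial) is unaffected → [f].
/u/ meets the environment for rule 2 (in an unstressed syllable) → [ə].
/h/ (between /u/ and /b/) is unaffected → [h].
/b/ (between /h/ and /o/) fails the environment for rule 3, so it stays [b].
/o/ (between /b/ and /s/) occurs in an unstressed syllable → [ə] by rule 2.
/s/ — not in any rule's target class → [s].
/f/ (between /s/ and /a/): no rule targets it → [f].
/a/ meets the environment for rule 2 (in an unstressed syllable) → [ə].
/l/ (between /a/ and /e/): no rule targets it → [l].
/e/ (between /l/ and /ɡ/) fails the environment for rule 2, so it stays [e].
/ɡ/ (between /e/ and /u/) fails the environment for rule 3, so it stays [ɡ].
/u/ — between /ɡ/ and /ɡ/, in an unstressed syllable — surfaces as [ə] (rule 2).
/ɡ/ (word-final): word-finally, so rule 3 applies → [k].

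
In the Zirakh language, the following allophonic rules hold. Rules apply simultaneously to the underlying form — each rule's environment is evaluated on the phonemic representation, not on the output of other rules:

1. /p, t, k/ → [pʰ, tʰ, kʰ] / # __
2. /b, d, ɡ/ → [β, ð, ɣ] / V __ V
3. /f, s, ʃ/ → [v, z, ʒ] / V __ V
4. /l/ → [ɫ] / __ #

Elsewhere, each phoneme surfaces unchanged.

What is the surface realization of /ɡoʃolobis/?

/ɡ/ (word-initial): rule 2 targets it, but not between two vowels → unchanged [ɡ].
/o/ — not in any rule's target class → [o].
/ʃ/ (between /o/ and /o/): between two vowels, so rule 3 applies → [ʒ].
/o/ — not in any rule's target class → [o].
/l/ (between /o/ and /o/) fails the environment for rule 4, so it stays [l].
/o/ stays [o].
/b/ — between /o/ and /i/, between two vowels — surfaces as [β] (rule 2).
/i/ (between /b/ and /s/): no rule targets it → [i].
/s/ — word-final; rule 3 does not apply here → [s].

[ɡoʒoloβis]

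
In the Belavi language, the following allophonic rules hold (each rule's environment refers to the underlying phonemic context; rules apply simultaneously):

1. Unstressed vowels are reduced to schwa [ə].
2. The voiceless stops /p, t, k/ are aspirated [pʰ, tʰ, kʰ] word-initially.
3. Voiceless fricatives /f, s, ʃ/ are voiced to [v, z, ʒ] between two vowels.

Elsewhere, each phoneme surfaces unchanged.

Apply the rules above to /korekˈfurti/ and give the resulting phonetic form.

/k/ (word-initial): word-initially, so rule 2 applies → [kʰ].
/o/ (between /k/ and /r/): in an unstressed syllable, so rule 1 applies → [ə].
/e/ (between /r/ and /k/): in an unstressed syllable, so rule 1 applies → [ə].
/k/ (between /e/ and /f/): rule 2 targets it, but not word-initially → unchanged [k].
/f/ (between /k/ and /u/): rule 3 targets it, but not between two vowels → unchanged [f].
/u/ (between /f/ and /r/): rule 1 targets it, but not in an unstressed syllable → unchanged [u].
/t/ — between /r/ and /i/; rule 2 does not apply here → [t].
/i/ (word-final) occurs in an unstressed syllable → [ə] by rule 1.

[kʰərəkˈfurtə]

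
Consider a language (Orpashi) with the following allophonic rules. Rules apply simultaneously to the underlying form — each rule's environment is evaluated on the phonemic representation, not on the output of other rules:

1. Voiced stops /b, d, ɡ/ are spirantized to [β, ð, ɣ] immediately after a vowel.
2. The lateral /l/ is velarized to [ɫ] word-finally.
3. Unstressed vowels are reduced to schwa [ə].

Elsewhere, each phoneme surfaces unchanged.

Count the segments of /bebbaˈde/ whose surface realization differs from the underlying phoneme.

4

Segments that undergo a rule: /e/ → [ə] (rule 3); /b/ → [β] (rule 1); /a/ → [ə] (rule 3); /d/ → [ð] (rule 1).
All other segments surface unchanged.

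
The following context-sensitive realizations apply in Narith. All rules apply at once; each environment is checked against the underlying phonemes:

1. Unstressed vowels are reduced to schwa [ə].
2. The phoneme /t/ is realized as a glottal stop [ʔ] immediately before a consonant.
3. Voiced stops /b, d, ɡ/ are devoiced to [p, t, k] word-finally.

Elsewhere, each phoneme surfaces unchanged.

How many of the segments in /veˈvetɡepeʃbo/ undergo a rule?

Segments that undergo a rule: /e/ → [ə] (rule 1); /t/ → [ʔ] (rule 2); /e/ → [ə] (rule 1); /e/ → [ə] (rule 1); /o/ → [ə] (rule 1).
All other segments surface unchanged.

5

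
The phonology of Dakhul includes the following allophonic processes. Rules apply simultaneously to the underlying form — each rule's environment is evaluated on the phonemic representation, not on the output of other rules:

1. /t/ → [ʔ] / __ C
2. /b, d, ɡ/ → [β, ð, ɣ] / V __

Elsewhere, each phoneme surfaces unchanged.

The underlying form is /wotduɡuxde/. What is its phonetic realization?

/w/ (word-initial): no rule targets it → [w].
/o/ stays [o].
/t/ (between /o/ and /d/): immediately before a consonant, so rule 1 applies → [ʔ].
/d/ (between /t/ and /u/) fails the environment for rule 2, so it stays [d].
/u/ (between /d/ and /ɡ/): no rule targets it → [u].
/ɡ/ (between /u/ and /u/) occurs immediately after a vowel → [ɣ] by rule 2.
/u/ — not in any rule's target class → [u].
/x/ (between /u/ and /d/): no rule targets it → [x].
/d/ (between /x/ and /e/): rule 2 targets it, but not immediately after a vowel → unchanged [d].
/e/ (word-final): no rule targets it → [e].

[woʔduɣuxde]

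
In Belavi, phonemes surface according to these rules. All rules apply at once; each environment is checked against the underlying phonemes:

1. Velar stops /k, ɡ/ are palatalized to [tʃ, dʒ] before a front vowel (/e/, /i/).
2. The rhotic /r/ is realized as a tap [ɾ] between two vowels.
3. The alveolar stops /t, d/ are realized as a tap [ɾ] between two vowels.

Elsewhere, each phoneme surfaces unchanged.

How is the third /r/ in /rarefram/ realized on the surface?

/r/ (between /f/ and /a/) fails the environment for rule 2, so it stays [r].

[r]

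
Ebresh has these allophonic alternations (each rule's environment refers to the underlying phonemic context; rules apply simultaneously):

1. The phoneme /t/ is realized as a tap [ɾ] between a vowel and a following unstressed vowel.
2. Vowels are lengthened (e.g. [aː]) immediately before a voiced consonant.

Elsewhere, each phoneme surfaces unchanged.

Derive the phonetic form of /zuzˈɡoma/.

[zuːzˈɡoːma]

/z/ (word-initial) is unaffected → [z].
Rule 2 applies to /u/ (between /z/ and /z/: before a voiced consonant) → [uː].
/z/ (between /u/ and /ɡ/): no rule targets it → [z].
/ɡ/ stays [ɡ].
/o/ (between /ɡ/ and /m/) occurs before a voiced consonant → [oː] by rule 2.
/m/ (between /o/ and /a/) is unaffected → [m].
/a/ (word-final) is in the target of rule 2 but the environment (before a voiced consonant) is not met → [a].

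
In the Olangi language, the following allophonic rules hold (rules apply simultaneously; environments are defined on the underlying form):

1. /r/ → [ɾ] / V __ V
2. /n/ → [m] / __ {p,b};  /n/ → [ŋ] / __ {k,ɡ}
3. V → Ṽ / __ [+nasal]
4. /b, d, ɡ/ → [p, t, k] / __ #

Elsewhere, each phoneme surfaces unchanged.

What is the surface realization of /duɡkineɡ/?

[duɡkĩnek]

/d/ (word-initial) fails the environment for rule 4, so it stays [d].
/u/ (between /d/ and /ɡ/): rule 3 targets it, but not before a nasal consonant → unchanged [u].
/ɡ/ (between /u/ and /k/): rule 4 targets it, but not word-finally → unchanged [ɡ].
/i/ meets the environment for rule 3 (before a nasal consonant) → [ĩ].
/n/ — between /i/ and /e/; rule 2 does not apply here → [n].
/e/ — between /n/ and /ɡ/; rule 3 does not apply here → [e].
Rule 4 applies to /ɡ/ (word-final: word-finally) → [k].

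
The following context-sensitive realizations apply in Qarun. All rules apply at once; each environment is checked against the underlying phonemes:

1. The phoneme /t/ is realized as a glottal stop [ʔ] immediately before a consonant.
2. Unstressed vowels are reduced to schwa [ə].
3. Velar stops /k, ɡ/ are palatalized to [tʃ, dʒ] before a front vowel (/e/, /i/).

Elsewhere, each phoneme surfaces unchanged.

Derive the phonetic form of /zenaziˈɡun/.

[zənəzəˈɡun]

/z/ stays [z].
/e/ — between /z/ and /n/, in an unstressed syllable — surfaces as [ə] (rule 2).
/n/ (between /e/ and /a/) is unaffected → [n].
/a/ — between /n/ and /z/, in an unstressed syllable — surfaces as [ə] (rule 2).
/z/ (between /a/ and /i/): no rule targets it → [z].
/i/ (between /z/ and /ɡ/): in an unstressed syllable, so rule 2 applies → [ə].
/ɡ/ (between /i/ and /u/) fails the environment for rule 3, so it stays [ɡ].
/u/ (between /ɡ/ and /n/) is in the target of rule 2 but the environment (in an unstressed syllable) is not met → [u].
/n/ (word-final) is unaffected → [n].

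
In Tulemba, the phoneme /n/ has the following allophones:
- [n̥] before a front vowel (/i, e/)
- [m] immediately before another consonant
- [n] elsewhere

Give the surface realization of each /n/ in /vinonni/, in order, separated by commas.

Occurrence 1 (position 3): no conditioning environment matches → elsewhere allophone [n].
Occurrence 2 (position 5): immediately before another consonant → [m].
Occurrence 3 (position 6): before a front vowel (/i, e/) → [n̥].

[n], [m], [n̥]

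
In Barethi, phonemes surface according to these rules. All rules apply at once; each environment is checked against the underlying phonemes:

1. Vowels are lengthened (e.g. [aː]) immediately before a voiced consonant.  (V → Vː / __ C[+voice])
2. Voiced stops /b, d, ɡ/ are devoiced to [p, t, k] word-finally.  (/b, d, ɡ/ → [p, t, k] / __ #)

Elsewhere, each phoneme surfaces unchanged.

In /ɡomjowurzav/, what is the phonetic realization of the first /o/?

[oː]

/o/ (between /ɡ/ and /m/): before a voiced consonant, so rule 1 applies → [oː].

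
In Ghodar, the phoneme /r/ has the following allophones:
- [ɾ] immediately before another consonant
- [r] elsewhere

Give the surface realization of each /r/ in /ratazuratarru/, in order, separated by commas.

Occurrence 1 (position 1): no conditioning environment matches → elsewhere allophone [r].
Occurrence 2 (position 7): no conditioning environment matches → elsewhere allophone [r].
Occurrence 3 (position 11): immediately before another consonant → [ɾ].
Occurrence 4 (position 12): no conditioning environment matches → elsewhere allophone [r].

[r], [r], [ɾ], [r]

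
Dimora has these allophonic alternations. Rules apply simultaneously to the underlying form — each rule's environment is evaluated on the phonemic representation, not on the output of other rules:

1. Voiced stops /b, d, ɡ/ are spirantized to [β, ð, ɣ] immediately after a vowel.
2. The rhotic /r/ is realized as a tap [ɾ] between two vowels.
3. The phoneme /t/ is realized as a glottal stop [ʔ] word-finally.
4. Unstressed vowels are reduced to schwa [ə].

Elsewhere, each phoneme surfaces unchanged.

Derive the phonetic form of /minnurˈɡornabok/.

[mənnərˈɡornəβək]

/i/ (between /m/ and /n/) occurs in an unstressed syllable → [ə] by rule 4.
/u/ (between /n/ and /r/): in an unstressed syllable, so rule 4 applies → [ə].
/r/ (between /u/ and /ɡ/) is in the target of rule 2 but the environment (between two vowels) is not met → [r].
/ɡ/ (between /r/ and /o/) fails the environment for rule 1, so it stays [ɡ].
/o/ — between /ɡ/ and /r/; rule 4 does not apply here → [o].
/r/ (between /o/ and /n/) fails the environment for rule 2, so it stays [r].
/a/ — between /n/ and /b/, in an unstressed syllable — surfaces as [ə] (rule 4).
/b/ (between /a/ and /o/): immediately after a vowel, so rule 1 applies → [β].
Rule 4 applies to /o/ (between /b/ and /k/: in an unstressed syllable) → [ə].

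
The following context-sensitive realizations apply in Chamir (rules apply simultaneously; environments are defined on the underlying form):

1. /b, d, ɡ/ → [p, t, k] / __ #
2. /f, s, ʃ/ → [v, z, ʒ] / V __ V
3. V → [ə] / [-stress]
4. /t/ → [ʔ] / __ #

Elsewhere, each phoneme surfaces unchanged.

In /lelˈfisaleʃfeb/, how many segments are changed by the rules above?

6

Segments that undergo a rule: /e/ → [ə] (rule 3); /s/ → [z] (rule 2); /a/ → [ə] (rule 3); /e/ → [ə] (rule 3); /e/ → [ə] (rule 3); /b/ → [p] (rule 1).
All other segments surface unchanged.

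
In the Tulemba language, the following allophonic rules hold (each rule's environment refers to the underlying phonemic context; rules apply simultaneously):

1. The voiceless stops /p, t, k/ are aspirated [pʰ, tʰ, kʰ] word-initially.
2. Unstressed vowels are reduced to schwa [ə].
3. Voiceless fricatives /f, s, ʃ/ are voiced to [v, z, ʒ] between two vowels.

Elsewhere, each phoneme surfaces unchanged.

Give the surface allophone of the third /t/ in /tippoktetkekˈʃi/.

/t/ (between /e/ and /k/) is in the target of rule 1 but the environment (word-initially) is not met → [t].

[t]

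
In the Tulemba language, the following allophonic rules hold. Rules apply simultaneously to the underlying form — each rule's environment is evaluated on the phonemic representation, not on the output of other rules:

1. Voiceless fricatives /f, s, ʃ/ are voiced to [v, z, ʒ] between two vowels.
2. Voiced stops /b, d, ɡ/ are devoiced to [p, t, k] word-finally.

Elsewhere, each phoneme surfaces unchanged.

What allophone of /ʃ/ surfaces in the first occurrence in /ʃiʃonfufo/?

/ʃ/ (word-initial) fails the environment for rule 1, so it stays [ʃ].

[ʃ]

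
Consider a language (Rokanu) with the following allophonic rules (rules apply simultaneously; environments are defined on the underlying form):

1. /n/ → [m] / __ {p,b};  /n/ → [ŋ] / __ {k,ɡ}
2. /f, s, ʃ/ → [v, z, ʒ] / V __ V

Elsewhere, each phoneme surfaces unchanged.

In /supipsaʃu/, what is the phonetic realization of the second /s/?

[s]

/s/ (between /p/ and /a/): rule 2 targets it, but not between two vowels → unchanged [s].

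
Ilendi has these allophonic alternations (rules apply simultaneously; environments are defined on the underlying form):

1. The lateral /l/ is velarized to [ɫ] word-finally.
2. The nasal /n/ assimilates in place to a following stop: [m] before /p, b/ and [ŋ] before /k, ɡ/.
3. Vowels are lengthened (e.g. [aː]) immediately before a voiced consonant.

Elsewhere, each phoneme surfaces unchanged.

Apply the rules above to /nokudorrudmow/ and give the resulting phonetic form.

/n/ (word-initial): rule 2 targets it, but not before a labial or velar stop → unchanged [n].
/o/ (between /n/ and /k/) is in the target of rule 3 but the environment (before a voiced consonant) is not met → [o].
/u/ (between /k/ and /d/) occurs before a voiced consonant → [uː] by rule 3.
/o/ meets the environment for rule 3 (before a voiced consonant) → [oː].
/u/ — between /r/ and /d/, before a voiced consonant — surfaces as [uː] (rule 3).
/o/ (between /m/ and /w/) occurs before a voiced consonant → [oː] by rule 3.

[nokuːdoːrruːdmoːw]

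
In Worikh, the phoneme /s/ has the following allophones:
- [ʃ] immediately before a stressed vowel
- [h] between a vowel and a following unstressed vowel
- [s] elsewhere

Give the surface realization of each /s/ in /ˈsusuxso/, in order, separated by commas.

[ʃ], [h], [s]

Occurrence 1 (position 1): immediately before a stressed vowel → [ʃ].
Occurrence 2 (position 3): between a vowel and a following unstressed vowel → [h].
Occurrence 3 (position 6): no conditioning environment matches → elsewhere allophone [s].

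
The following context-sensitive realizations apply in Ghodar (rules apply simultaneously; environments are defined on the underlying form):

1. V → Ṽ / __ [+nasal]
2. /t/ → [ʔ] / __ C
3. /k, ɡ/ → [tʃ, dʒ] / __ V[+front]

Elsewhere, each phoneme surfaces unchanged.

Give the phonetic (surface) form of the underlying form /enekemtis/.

/e/ meets the environment for rule 1 (before a nasal consonant) → [ẽ].
/n/ (between /e/ and /e/) is unaffected → [n].
/e/ (between /n/ and /k/): rule 1 targets it, but not before a nasal consonant → unchanged [e].
/k/ meets the environment for rule 3 (before a front vowel) → [tʃ].
/e/ (between /k/ and /m/) occurs before a nasal consonant → [ẽ] by rule 1.
/m/ (between /e/ and /t/): no rule targets it → [m].
/t/ (between /m/ and /i/): rule 2 targets it, but not immediately before a consonant → unchanged [t].
/i/ (between /t/ and /s/) fails the environment for rule 1, so it stays [i].
/s/ (word-final): no rule targets it → [s].

[ẽnetʃẽmtis]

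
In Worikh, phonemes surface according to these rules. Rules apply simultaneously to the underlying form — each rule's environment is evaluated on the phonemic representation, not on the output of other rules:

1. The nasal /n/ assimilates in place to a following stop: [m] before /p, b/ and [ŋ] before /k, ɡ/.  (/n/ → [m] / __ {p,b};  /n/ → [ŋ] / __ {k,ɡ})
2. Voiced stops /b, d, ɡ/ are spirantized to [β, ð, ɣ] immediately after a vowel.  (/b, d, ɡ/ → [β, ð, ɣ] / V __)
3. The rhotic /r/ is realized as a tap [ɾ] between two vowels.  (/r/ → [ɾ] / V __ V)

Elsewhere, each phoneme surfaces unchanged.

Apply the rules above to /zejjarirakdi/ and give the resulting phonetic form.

/z/ stays [z].
/e/ (between /z/ and /j/) is unaffected → [e].
/j/ stays [j].
/j/ stays [j].
/a/ (between /j/ and /r/) is unaffected → [a].
/r/ meets the environment for rule 3 (between two vowels) → [ɾ].
/i/ (between /r/ and /r/): no rule targets it → [i].
Rule 3 applies to /r/ (between /i/ and /a/: between two vowels) → [ɾ].
/a/ stays [a].
/k/ (between /a/ and /d/): no rule targets it → [k].
/d/ (between /k/ and /i/) is in the target of rule 2 but the environment (immediately after a vowel) is not met → [d].
/i/ (word-final) is unaffected → [i].

[zejjaɾiɾakdi]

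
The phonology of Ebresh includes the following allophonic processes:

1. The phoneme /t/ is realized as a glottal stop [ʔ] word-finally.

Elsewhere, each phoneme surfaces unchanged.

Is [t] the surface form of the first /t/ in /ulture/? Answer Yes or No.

Yes

/t/ — between /l/ and /u/; rule 1 does not apply here → [t].
The actual realization is [t], which matches [t].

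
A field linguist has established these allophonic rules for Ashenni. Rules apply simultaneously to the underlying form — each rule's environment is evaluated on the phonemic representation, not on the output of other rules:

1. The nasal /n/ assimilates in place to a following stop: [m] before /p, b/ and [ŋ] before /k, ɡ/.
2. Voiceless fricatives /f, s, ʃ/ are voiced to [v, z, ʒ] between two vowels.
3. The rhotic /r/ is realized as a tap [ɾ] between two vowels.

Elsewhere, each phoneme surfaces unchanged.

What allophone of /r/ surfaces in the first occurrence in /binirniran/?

[r]

/r/ — between /i/ and /n/; rule 3 does not apply here → [r].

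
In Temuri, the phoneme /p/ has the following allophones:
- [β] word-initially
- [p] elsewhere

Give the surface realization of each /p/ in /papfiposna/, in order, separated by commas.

[β], [p], [p]

Occurrence 1 (position 1): word-initially → [β].
Occurrence 2 (position 3): no conditioning environment matches → elsewhere allophone [p].
Occurrence 3 (position 6): no conditioning environment matches → elsewhere allophone [p].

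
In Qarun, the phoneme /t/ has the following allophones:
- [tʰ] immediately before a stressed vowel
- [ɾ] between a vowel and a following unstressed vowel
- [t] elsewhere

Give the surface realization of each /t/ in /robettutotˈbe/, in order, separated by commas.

[t], [t], [ɾ], [t]

Occurrence 1 (position 5): no conditioning environment matches → elsewhere allophone [t].
Occurrence 2 (position 6): no conditioning environment matches → elsewhere allophone [t].
Occurrence 3 (position 8): between a vowel and an unstressed vowel → [ɾ].
Occurrence 4 (position 10): no conditioning environment matches → elsewhere allophone [t].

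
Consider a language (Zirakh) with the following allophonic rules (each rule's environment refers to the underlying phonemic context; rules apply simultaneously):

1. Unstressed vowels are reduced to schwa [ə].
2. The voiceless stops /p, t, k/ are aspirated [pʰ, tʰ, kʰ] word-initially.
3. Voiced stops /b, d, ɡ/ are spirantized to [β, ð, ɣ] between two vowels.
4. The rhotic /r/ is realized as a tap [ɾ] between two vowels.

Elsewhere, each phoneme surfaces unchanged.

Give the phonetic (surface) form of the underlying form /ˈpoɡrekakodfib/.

/p/ — word-initial, word-initially — surfaces as [pʰ] (rule 2).
/o/ (between /p/ and /ɡ/): rule 1 targets it, but not in an unstressed syllable → unchanged [o].
/ɡ/ (between /o/ and /r/) is in the target of rule 3 but the environment (between two vowels) is not met → [ɡ].
/r/ (between /ɡ/ and /e/) fails the environment for rule 4, so it stays [r].
/e/ — between /r/ and /k/, in an unstressed syllable — surfaces as [ə] (rule 1).
/k/ (between /e/ and /a/): rule 2 targets it, but not word-initially → unchanged [k].
/a/ meets the environment for rule 1 (in an unstressed syllable) → [ə].
/k/ (between /a/ and /o/) fails the environment for rule 2, so it stays [k].
Rule 1 applies to /o/ (between /k/ and /d/: in an unstressed syllable) → [ə].
/d/ (between /o/ and /f/) is in the target of rule 3 but the environment (between two vowels) is not met → [d].
/f/ (between /d/ and /i/) is unaffected → [f].
Rule 1 applies to /i/ (between /f/ and /b/: in an unstressed syllable) → [ə].
/b/ — word-final; rule 3 does not apply here → [b].

[ˈpʰoɡrəkəkədfəb]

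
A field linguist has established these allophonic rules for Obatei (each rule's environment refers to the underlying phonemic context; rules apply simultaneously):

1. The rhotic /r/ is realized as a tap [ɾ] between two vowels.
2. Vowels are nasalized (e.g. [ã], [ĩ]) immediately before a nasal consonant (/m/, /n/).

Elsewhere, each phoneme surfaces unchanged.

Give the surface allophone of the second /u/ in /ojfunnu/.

/u/ (word-final) fails the environment for rule 2, so it stays [u].

[u]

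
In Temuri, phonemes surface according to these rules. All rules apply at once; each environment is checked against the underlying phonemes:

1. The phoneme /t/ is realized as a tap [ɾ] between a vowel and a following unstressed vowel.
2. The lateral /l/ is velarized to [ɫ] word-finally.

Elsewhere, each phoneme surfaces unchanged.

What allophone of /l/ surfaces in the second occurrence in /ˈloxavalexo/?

/l/ (between /a/ and /e/): rule 2 targets it, but not word-finally → unchanged [l].

[l]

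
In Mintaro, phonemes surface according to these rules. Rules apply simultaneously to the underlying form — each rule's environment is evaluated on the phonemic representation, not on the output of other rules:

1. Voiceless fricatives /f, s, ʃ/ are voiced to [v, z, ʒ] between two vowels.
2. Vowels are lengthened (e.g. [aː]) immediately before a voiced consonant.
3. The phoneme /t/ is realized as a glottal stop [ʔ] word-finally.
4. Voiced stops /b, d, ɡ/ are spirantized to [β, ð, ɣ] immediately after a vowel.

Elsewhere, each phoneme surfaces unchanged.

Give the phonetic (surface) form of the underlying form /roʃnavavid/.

/r/ (word-initial) is unaffected → [r].
/o/ — between /r/ and /ʃ/; rule 2 does not apply here → [o].
/ʃ/ (between /o/ and /n/): rule 1 targets it, but not between two vowels → unchanged [ʃ].
/n/ (between /ʃ/ and /a/) is unaffected → [n].
Rule 2 applies to /a/ (between /n/ and /v/: before a voiced consonant) → [aː].
/v/ — not in any rule's target class → [v].
/a/ meets the environment for rule 2 (before a voiced consonant) → [aː].
/v/ (between /a/ and /i/) is unaffected → [v].
/i/ (between /v/ and /d/) occurs before a voiced consonant → [iː] by rule 2.
/d/ meets the environment for rule 4 (immediately after a vowel) → [ð].

[roʃnaːvaːviːð]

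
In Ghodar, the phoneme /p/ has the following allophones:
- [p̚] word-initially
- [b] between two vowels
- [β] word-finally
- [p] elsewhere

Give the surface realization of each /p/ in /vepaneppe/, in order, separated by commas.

[b], [p], [p]

Occurrence 1 (position 3): between two vowels → [b].
Occurrence 2 (position 7): no conditioning environment matches → elsewhere allophone [p].
Occurrence 3 (position 8): no conditioning environment matches → elsewhere allophone [p].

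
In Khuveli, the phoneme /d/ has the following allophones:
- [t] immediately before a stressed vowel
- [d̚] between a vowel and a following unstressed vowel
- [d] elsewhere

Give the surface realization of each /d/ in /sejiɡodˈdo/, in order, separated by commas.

Occurrence 1 (position 7): no conditioning environment matches → elsewhere allophone [d].
Occurrence 2 (position 8): immediately before a stressed vowel → [t].

[d], [t]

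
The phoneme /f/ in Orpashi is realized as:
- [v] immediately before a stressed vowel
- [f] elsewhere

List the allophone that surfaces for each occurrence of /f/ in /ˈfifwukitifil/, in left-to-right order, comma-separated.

Occurrence 1 (position 1): immediately before a stressed vowel → [v].
Occurrence 2 (position 3): no conditioning environment matches → elsewhere allophone [f].
Occurrence 3 (position 10): no conditioning environment matches → elsewhere allophone [f].

[v], [f], [f]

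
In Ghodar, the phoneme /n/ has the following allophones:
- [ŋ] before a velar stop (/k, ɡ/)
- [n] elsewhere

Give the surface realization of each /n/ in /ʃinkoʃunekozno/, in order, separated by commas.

Occurrence 1 (position 3): before a velar stop → [ŋ].
Occurrence 2 (position 8): no conditioning environment matches → elsewhere allophone [n].
Occurrence 3 (position 13): no conditioning environment matches → elsewhere allophone [n].

[ŋ], [n], [n]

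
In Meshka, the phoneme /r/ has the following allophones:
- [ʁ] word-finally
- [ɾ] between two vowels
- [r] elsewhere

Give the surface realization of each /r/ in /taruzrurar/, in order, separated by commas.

Occurrence 1 (position 3): between two vowels → [ɾ].
Occurrence 2 (position 6): no conditioning environment matches → elsewhere allophone [r].
Occurrence 3 (position 8): between two vowels → [ɾ].
Occurrence 4 (position 10): word-finally → [ʁ].

[ɾ], [r], [ɾ], [ʁ]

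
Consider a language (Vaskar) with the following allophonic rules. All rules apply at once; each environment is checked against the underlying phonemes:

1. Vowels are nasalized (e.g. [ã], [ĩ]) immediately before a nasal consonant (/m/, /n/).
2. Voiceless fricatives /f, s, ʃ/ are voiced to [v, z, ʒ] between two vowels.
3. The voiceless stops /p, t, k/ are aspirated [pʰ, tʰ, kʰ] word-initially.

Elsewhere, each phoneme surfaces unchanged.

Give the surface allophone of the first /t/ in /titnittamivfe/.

[tʰ]

/t/ — word-initial, word-initially — surfaces as [tʰ] (rule 3).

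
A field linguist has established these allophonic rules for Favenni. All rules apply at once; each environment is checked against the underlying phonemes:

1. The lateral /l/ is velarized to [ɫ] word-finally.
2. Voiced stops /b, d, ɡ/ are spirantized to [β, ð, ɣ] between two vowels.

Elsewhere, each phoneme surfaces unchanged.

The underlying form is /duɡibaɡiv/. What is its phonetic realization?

[duɣiβaɣiv]

/d/ (word-initial) is in the target of rule 2 but the environment (between two vowels) is not met → [d].
/u/ (between /d/ and /ɡ/) is unaffected → [u].
Rule 2 applies to /ɡ/ (between /u/ and /i/: between two vowels) → [ɣ].
/i/ (between /ɡ/ and /b/) is unaffected → [i].
/b/ (between /i/ and /a/) occurs between two vowels → [β] by rule 2.
/a/ (between /b/ and /ɡ/): no rule targets it → [a].
/ɡ/ meets the environment for rule 2 (between two vowels) → [ɣ].
/i/ — not in any rule's target class → [i].
/v/ (word-final) is unaffected → [v].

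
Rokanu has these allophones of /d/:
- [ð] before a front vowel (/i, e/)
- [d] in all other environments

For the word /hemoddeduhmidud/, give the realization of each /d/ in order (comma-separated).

[d], [ð], [d], [d], [d]

Occurrence 1 (position 5): no conditioning environment matches → elsewhere allophone [d].
Occurrence 2 (position 6): before a front vowel (/i, e/) → [ð].
Occurrence 3 (position 8): no conditioning environment matches → elsewhere allophone [d].
Occurrence 4 (position 13): no conditioning environment matches → elsewhere allophone [d].
Occurrence 5 (position 15): no conditioning environment matches → elsewhere allophone [d].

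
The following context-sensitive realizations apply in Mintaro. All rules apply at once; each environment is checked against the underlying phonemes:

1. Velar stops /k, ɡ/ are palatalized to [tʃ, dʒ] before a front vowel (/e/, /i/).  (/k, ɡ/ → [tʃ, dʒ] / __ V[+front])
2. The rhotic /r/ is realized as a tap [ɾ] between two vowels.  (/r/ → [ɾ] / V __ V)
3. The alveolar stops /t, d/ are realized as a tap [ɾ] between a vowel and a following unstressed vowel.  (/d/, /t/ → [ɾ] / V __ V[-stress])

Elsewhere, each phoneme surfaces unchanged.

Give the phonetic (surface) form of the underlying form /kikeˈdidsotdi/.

/k/ — word-initial, before a front vowel — surfaces as [tʃ] (rule 1).
Rule 1 applies to /k/ (between /i/ and /e/: before a front vowel) → [tʃ].
/d/ (between /e/ and /i/): rule 3 targets it, but not between a vowel and a following unstressed vowel → unchanged [d].
/d/ — between /i/ and /s/; rule 3 does not apply here → [d].
/t/ (between /o/ and /d/) is in the target of rule 3 but the environment (between a vowel and a following unstressed vowel) is not met → [t].
/d/ (between /t/ and /i/): rule 3 targets it, but not between a vowel and a following unstressed vowel → unchanged [d].

[tʃitʃeˈdidsotdi]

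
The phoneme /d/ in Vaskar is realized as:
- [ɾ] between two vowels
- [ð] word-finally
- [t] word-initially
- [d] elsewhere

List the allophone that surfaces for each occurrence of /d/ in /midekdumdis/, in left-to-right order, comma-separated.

Occurrence 1 (position 3): between two vowels → [ɾ].
Occurrence 2 (position 6): no conditioning environment matches → elsewhere allophone [d].
Occurrence 3 (position 9): no conditioning environment matches → elsewhere allophone [d].

[ɾ], [d], [d]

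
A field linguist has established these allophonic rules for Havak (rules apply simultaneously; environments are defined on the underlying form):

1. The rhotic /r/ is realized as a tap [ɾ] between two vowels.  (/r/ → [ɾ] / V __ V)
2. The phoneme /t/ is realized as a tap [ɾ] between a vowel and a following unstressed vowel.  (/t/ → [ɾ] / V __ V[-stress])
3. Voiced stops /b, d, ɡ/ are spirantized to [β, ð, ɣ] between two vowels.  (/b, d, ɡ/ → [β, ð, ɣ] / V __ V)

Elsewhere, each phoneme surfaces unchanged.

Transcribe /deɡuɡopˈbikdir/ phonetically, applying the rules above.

[deɣuɣopˈbikdir]

/d/ (word-initial) fails the environment for rule 3, so it stays [d].
/e/ (between /d/ and /ɡ/) is unaffected → [e].
/ɡ/ — between /e/ and /u/, between two vowels — surfaces as [ɣ] (rule 3).
/u/ stays [u].
/ɡ/ meets the environment for rule 3 (between two vowels) → [ɣ].
/o/ (between /ɡ/ and /p/): no rule targets it → [o].
/p/ stays [p].
/b/ (between /p/ and /i/): rule 3 targets it, but not between two vowels → unchanged [b].
/i/ (between /b/ and /k/) is unaffected → [i].
/k/ (between /i/ and /d/): no rule targets it → [k].
/d/ (between /k/ and /i/) fails the environment for rule 3, so it stays [d].
/i/ — not in any rule's target class → [i].
/r/ (word-final) is in the target of rule 1 but the environment (between two vowels) is not met → [r].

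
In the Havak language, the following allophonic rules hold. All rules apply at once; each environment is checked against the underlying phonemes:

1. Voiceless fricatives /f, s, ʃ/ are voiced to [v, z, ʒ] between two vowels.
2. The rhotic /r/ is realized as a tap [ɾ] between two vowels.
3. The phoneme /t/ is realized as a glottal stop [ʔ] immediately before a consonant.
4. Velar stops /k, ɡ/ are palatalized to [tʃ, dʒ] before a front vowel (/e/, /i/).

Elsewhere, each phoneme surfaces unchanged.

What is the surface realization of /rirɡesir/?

[rirdʒezir]

/r/ (word-initial) fails the environment for rule 2, so it stays [r].
/i/ — not in any rule's target class → [i].
/r/ — between /i/ and /ɡ/; rule 2 does not apply here → [r].
/ɡ/ (between /r/ and /e/): before a front vowel, so rule 4 applies → [dʒ].
/e/ — not in any rule's target class → [e].
/s/ (between /e/ and /i/): between two vowels, so rule 1 applies → [z].
/i/ stays [i].
/r/ (word-final) is in the target of rule 2 but the environment (between two vowels) is not met → [r].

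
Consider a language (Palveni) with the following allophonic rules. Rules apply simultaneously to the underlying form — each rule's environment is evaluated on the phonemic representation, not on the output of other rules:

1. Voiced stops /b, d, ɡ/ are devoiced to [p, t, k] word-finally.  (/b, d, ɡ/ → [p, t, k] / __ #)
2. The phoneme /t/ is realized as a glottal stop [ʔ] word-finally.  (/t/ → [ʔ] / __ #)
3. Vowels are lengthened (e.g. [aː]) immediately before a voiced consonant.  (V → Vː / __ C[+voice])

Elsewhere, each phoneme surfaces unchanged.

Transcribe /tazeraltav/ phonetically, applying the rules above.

/t/ (word-initial) is in the target of rule 2 but the environment (word-finally) is not met → [t].
/a/ meets the environment for rule 3 (before a voiced consonant) → [aː].
/e/ (between /z/ and /r/): before a voiced consonant, so rule 3 applies → [eː].
/a/ (between /r/ and /l/) occurs before a voiced consonant → [aː] by rule 3.
/t/ (between /l/ and /a/) fails the environment for rule 2, so it stays [t].
/a/ (between /t/ and /v/) occurs before a voiced consonant → [aː] by rule 3.

[taːzeːraːltaːv]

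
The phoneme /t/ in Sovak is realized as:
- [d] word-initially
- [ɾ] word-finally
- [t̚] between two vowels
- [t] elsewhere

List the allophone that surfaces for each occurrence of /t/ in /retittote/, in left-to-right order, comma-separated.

[t̚], [t], [t], [t̚]

Occurrence 1 (position 3): between two vowels → [t̚].
Occurrence 2 (position 5): no conditioning environment matches → elsewhere allophone [t].
Occurrence 3 (position 6): no conditioning environment matches → elsewhere allophone [t].
Occurrence 4 (position 8): between two vowels → [t̚].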